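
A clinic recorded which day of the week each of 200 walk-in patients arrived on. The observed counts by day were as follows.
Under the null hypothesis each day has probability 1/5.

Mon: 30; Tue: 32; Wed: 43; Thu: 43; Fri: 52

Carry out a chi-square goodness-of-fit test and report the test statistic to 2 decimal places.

Under H₀ each category has probability 1/5, so each expected count is 200/5 = 40.
Mon: (30 − 40)²/40 = 100/40 = 2.500
Tue: (32 − 40)²/40 = 64/40 = 1.600
Wed: (43 − 40)²/40 = 9/40 = 0.225
Thu: (43 − 40)²/40 = 9/40 = 0.225
Fri: (52 − 40)²/40 = 144/40 = 3.600
Sum = 8.15

8.15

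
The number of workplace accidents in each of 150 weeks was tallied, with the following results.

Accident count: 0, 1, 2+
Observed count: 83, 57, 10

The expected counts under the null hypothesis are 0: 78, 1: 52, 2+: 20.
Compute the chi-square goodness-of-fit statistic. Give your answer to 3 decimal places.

5.801

χ² = (83−78)²/78 + (57−52)²/52 + (10−20)²/20
   = 0.3205 + 0.4808 + 5.0000
Sum = 5.801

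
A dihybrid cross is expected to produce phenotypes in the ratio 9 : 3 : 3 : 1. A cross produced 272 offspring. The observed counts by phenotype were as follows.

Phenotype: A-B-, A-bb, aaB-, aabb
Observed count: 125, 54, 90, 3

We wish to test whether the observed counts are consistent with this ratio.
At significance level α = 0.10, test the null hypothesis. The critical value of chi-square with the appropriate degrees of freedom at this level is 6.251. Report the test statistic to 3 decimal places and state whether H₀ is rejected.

46.654; reject

Ratio total = 16. Expected counts: 272×9/16 = 153, 272×3/16 = 51, 272×3/16 = 51, 272×1/16 = 17.
χ² = (125−153)²/153 + (54−51)²/51 + (90−51)²/51 + (3−17)²/17
   = 5.1242 + 0.1765 + 29.8235 + 11.5294
Sum = 46.654
df = 3. Since 46.654 > 6.251, we reject H₀.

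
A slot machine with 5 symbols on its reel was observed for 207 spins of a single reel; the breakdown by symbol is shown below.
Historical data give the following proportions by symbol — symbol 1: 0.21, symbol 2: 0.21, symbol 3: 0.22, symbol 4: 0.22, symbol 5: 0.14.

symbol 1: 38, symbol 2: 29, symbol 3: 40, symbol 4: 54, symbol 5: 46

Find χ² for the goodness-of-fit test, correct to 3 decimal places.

17.746

Expected counts E_i = n·p_i: 207×0.21 = 43.47, 207×0.21 = 43.47, 207×0.22 = 45.54, 207×0.22 = 45.54, 207×0.14 = 28.98.
cat           O        E   (O−E)²/E
symbol 1     38    43.47     0.6883
symbol 2     29    43.47     4.8167
symbol 3     40    45.54     0.6739
symbol 4     54    45.54     1.5716
symbol 5     46    28.98     9.9959
Sum = 17.746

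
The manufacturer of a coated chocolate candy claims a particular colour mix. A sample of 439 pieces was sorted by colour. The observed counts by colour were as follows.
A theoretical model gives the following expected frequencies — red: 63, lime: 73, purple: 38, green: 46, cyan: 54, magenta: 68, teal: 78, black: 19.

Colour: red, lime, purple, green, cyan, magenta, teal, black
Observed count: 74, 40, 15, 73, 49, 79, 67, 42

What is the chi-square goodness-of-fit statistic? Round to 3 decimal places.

78.243

red: (74 − 63)²/63 = 121/63 = 1.9206
lime: (40 − 73)²/73 = 1089/73 = 14.9178
purple: (15 − 38)²/38 = 529/38 = 13.9211
green: (73 − 46)²/46 = 729/46 = 15.8478
cyan: (49 − 54)²/54 = 25/54 = 0.4630
magenta: (79 − 68)²/68 = 121/68 = 1.7794
teal: (67 − 78)²/78 = 121/78 = 1.5513
black: (42 − 19)²/19 = 529/19 = 27.8421
Sum = 78.243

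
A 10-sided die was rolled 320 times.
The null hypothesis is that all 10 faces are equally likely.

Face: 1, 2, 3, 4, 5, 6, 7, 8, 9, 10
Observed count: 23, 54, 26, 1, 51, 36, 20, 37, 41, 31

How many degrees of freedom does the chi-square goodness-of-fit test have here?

9

There are k = 10 categories and no parameters were estimated from the data, so df = 10 − 1 = 9.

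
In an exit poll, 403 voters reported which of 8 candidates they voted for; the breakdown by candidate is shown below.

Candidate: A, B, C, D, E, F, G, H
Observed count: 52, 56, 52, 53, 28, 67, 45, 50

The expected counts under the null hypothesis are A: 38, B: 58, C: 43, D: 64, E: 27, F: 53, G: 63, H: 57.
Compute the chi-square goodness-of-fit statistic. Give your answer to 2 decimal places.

cat         O        E   (O−E)²/E
A          52       38      5.158
B          56       58      0.069
C          52       43      1.884
D          53       64      1.891
E          28       27      0.037
F          67       53      3.698
G          45       63      5.143
H          50       57      0.860
Sum = 18.74

18.74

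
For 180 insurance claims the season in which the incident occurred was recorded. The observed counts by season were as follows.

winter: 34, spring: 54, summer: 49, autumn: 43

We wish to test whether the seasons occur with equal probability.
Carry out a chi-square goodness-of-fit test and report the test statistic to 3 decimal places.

4.933

Under H₀ each category has probability 1/4, so each expected count is 180/4 = 45.
χ² = (34−45)²/45 + (54−45)²/45 + (49−45)²/45 + (43−45)²/45
   = 2.6889 + 1.8000 + 0.3556 + 0.0889
Sum = 4.933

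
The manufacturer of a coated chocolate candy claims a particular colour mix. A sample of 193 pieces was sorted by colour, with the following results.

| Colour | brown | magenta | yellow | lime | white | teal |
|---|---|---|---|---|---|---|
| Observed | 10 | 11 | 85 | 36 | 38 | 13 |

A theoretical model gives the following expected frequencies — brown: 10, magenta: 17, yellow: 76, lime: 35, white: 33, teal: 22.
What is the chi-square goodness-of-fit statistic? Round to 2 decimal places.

brown: (10 − 10)²/10 = 0/10 = 0.000
magenta: (11 − 17)²/17 = 36/17 = 2.118
yellow: (85 − 76)²/76 = 81/76 = 1.066
lime: (36 − 35)²/35 = 1/35 = 0.029
white: (38 − 33)²/33 = 25/33 = 0.758
teal: (13 − 22)²/22 = 81/22 = 3.682
Sum = 7.65

7.65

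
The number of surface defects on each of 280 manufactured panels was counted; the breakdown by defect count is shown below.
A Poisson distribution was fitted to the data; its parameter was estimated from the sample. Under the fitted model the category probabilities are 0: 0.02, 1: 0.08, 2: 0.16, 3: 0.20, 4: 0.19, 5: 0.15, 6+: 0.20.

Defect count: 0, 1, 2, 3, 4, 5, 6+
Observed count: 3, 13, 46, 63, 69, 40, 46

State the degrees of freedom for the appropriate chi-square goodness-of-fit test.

5

There are k = 7 categories and 1 parameter estimated from the data, so df = 7 − 1 − 1 = 5.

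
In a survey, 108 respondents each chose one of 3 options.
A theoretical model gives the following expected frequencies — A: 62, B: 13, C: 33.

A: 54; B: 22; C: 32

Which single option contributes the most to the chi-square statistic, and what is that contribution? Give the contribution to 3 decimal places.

cat         O        E   (O−E)²/E
A          54       62     1.0323
B          22       13     6.2308
C          32       33     0.0303
The largest term is for B: 6.231.

B, 6.231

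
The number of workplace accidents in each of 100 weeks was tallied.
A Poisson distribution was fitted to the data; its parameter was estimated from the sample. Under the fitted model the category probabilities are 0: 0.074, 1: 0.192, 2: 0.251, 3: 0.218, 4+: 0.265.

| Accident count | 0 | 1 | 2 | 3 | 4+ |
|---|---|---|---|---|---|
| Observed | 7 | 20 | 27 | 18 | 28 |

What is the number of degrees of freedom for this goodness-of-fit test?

3

There are k = 5 categories and 1 parameter estimated from the data, so df = 5 − 1 − 1 = 3.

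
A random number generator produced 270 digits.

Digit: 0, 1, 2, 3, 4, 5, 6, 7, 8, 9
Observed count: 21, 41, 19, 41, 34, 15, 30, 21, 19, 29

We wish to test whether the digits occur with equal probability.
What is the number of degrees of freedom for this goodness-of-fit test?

9

There are k = 10 categories and no parameters were estimated from the data, so df = 10 − 1 = 9.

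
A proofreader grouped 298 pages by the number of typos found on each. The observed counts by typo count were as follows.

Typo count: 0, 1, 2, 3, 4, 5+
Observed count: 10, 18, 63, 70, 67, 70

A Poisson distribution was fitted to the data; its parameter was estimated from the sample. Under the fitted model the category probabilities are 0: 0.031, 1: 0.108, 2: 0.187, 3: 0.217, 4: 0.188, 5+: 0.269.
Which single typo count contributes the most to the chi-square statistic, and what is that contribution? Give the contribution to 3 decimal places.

1, 6.251

Expected counts E_i = n·p_i: 298×0.031 = 9.238, 298×0.108 = 32.184, 298×0.187 = 55.726, 298×0.217 = 64.666, 298×0.188 = 56.024, 298×0.269 = 80.162.
0: (10 − 9.238)²/9.238 = 0.580644/9.238 = 0.0629
1: (18 − 32.184)²/32.184 = 201.185856/32.184 = 6.2511
2: (63 − 55.726)²/55.726 = 52.911076/55.726 = 0.9495
3: (70 − 64.666)²/64.666 = 28.451556/64.666 = 0.4400
4: (67 − 56.024)²/56.024 = 120.472576/56.024 = 2.1504
5+: (70 − 80.162)²/80.162 = 103.266244/80.162 = 1.2882
The largest term is for 1: 6.251.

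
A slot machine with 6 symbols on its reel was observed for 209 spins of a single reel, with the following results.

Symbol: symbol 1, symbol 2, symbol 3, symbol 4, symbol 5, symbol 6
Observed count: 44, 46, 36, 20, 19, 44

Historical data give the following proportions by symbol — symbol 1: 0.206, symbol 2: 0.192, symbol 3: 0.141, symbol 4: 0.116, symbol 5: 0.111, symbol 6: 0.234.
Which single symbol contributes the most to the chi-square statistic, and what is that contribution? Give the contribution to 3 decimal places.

Expected counts E_i = n·p_i: 209×0.206 = 43.054, 209×0.192 = 40.128, 209×0.141 = 29.469, 209×0.116 = 24.244, 209×0.111 = 23.199, 209×0.234 = 48.906.
χ² = (44−43.054)²/43.054 + (46−40.128)²/40.128 + (36−29.469)²/29.469 + (20−24.244)²/24.244 + (19−23.199)²/23.199 + (44−48.906)²/48.906
   = 0.0208 + 0.8593 + 1.4474 + 0.7429 + 0.7600 + 0.4921
The largest term is for symbol 3: 1.447.

symbol 3, 1.447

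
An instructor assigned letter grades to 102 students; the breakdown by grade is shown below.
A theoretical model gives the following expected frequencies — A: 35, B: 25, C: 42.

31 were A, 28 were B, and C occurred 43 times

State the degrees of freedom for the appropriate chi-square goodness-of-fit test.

There are k = 3 categories and no parameters were estimated from the data, so df = 3 − 1 = 2.

2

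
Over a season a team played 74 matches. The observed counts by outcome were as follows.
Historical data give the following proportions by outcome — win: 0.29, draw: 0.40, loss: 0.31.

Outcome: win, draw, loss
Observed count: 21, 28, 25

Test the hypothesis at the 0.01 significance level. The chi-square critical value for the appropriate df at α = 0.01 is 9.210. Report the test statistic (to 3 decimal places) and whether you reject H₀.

0.281; do not reject

Expected counts E_i = n·p_i: 74×0.29 = 21.46, 74×0.40 = 29.6, 74×0.31 = 22.94.
cat         O        E   (O−E)²/E
win        21    21.46     0.0099
draw       28     29.6     0.0865
loss       25    22.94     0.1850
Sum = 0.281
df = 2. Since 0.281 < 9.210, we do not reject H₀.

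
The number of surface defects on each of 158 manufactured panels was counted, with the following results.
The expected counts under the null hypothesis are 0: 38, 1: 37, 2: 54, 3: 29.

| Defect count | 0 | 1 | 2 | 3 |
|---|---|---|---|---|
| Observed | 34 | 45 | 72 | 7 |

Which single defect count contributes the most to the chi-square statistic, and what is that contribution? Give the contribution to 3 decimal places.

cat         O        E   (O−E)²/E
0          34       38     0.4211
1          45       37     1.7297
2          72       54     6.0000
3           7       29    16.6897
The largest term is for 3: 16.690.

3, 16.690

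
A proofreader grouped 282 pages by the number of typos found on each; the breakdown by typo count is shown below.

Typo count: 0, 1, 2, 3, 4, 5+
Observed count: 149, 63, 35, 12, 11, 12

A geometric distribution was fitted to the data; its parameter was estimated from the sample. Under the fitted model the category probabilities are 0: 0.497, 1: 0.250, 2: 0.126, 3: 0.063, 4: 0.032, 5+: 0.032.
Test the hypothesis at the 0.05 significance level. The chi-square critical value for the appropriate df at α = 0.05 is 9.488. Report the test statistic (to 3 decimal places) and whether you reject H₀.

4.650; do not reject

Expected counts E_i = n·p_i: 282×0.497 = 140.154, 282×0.250 = 70.5, 282×0.126 = 35.532, 282×0.063 = 17.766, 282×0.032 = 9.024, 282×0.032 = 9.024.
χ² = (149−140.154)²/140.154 + (63−70.5)²/70.5 + (35−35.532)²/35.532 + (12−17.766)²/17.766 + (11−9.024)²/9.024 + (12−9.024)²/9.024
   = 0.5583 + 0.7979 + 0.0080 + 1.8714 + 0.4327 + 0.9814
Sum = 4.650
df = 4. Since 4.650 < 9.488, we do not reject H₀.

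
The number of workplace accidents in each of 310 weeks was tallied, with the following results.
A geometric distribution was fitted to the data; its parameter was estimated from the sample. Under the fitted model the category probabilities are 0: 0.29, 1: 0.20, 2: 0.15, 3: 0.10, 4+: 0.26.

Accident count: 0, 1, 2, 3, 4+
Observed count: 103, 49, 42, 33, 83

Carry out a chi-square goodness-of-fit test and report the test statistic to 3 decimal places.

Expected counts E_i = n·p_i: 310×0.29 = 89.9, 310×0.20 = 62, 310×0.15 = 46.5, 310×0.10 = 31, 310×0.26 = 80.6.
cat         O        E   (O−E)²/E
0         103     89.9     1.9089
1          49       62     2.7258
2          42     46.5     0.4355
3          33       31     0.1290
4+         83     80.6     0.0715
Sum = 5.271

5.271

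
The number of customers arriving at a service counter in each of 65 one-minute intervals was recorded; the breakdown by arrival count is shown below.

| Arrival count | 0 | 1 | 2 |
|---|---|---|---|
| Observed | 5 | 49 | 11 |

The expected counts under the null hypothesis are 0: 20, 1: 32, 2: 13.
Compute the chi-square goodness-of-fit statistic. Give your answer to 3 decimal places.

χ² = (5−20)²/20 + (49−32)²/32 + (11−13)²/13
   = 11.2500 + 9.0313 + 0.3077
Sum = 20.589

20.589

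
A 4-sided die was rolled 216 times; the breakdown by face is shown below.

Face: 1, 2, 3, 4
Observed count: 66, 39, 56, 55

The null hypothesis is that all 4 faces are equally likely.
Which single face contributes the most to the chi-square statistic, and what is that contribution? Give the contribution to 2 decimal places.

2, 4.17

Expected count for each of the 4 categories: 216/4 = 54.
cat         O        E   (O−E)²/E
1          66       54      2.667
2          39       54      4.167
3          56       54      0.074
4          55       54      0.019
The largest term is for 2: 4.17.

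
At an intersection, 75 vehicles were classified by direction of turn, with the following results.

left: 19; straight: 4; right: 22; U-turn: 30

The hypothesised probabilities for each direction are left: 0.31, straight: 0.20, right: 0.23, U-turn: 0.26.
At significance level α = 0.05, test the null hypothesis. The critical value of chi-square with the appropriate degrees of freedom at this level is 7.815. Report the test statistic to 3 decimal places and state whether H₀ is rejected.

15.805; reject

Expected counts E_i = n·p_i: 75×0.31 = 23.25, 75×0.20 = 15, 75×0.23 = 17.25, 75×0.26 = 19.5.
left: (19 − 23.25)²/23.25 = 18.0625/23.25 = 0.7769
straight: (4 − 15)²/15 = 121/15 = 8.0667
right: (22 − 17.25)²/17.25 = 22.5625/17.25 = 1.3080
U-turn: (30 − 19.5)²/19.5 = 110.25/19.5 = 5.6538
Sum = 15.805
df = 3. Since 15.805 > 7.815, we reject H₀.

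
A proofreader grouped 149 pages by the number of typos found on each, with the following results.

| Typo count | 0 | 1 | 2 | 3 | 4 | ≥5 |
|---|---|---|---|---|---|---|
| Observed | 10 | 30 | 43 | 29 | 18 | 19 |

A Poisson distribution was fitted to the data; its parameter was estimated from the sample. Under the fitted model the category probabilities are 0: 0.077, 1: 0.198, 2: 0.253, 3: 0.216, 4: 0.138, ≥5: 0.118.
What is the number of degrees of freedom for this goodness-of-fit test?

4

There are k = 6 categories and 1 parameter estimated from the data, so df = 6 − 1 − 1 = 4.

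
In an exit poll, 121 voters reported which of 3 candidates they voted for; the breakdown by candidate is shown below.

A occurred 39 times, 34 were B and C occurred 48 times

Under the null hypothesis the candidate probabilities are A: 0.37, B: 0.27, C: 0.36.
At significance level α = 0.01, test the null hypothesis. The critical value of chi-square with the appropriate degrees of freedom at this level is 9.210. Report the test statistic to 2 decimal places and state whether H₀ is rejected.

Expected counts E_i = n·p_i: 121×0.37 = 44.77, 121×0.27 = 32.67, 121×0.36 = 43.56.
χ² = (39−44.77)²/44.77 + (34−32.67)²/32.67 + (48−43.56)²/43.56
   = 0.744 + 0.054 + 0.453
Sum = 1.25
df = 2. Since 1.25 < 9.210, we do not reject H₀.

1.25; do not reject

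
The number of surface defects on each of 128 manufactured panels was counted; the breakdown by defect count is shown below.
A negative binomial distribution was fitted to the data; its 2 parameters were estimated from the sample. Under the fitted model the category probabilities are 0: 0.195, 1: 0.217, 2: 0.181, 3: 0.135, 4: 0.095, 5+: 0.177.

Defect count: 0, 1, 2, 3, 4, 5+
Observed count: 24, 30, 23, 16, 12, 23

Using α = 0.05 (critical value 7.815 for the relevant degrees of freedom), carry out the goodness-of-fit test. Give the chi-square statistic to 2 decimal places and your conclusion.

Expected counts E_i = n·p_i: 128×0.195 = 24.96, 128×0.217 = 27.776, 128×0.181 = 23.168, 128×0.135 = 17.28, 128×0.095 = 12.16, 128×0.177 = 22.656.
0: (24 − 24.96)²/24.96 = 0.9216/24.96 = 0.037
1: (30 − 27.776)²/27.776 = 4.946176/27.776 = 0.178
2: (23 − 23.168)²/23.168 = 0.028224/23.168 = 0.001
3: (16 − 17.28)²/17.28 = 1.6384/17.28 = 0.095
4: (12 − 12.16)²/12.16 = 0.0256/12.16 = 0.002
5+: (23 − 22.656)²/22.656 = 0.118336/22.656 = 0.005
Sum = 0.32
df = 3. Since 0.32 < 7.815, we do not reject H₀.

0.32; do not reject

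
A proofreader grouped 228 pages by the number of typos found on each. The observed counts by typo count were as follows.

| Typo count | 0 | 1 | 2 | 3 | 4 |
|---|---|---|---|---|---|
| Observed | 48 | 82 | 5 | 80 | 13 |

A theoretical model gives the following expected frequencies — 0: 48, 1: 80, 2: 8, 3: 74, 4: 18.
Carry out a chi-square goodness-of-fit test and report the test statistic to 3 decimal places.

0: (48 − 48)²/48 = 0/48 = 0.0000
1: (82 − 80)²/80 = 4/80 = 0.0500
2: (5 − 8)²/8 = 9/8 = 1.1250
3: (80 − 74)²/74 = 36/74 = 0.4865
4: (13 − 18)²/18 = 25/18 = 1.3889
Sum = 3.050

3.050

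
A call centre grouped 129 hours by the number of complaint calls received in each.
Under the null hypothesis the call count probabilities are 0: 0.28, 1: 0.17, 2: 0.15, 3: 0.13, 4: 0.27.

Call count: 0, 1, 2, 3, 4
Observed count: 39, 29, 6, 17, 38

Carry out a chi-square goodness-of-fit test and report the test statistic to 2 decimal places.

Expected counts E_i = n·p_i: 129×0.28 = 36.12, 129×0.17 = 21.93, 129×0.15 = 19.35, 129×0.13 = 16.77, 129×0.27 = 34.83.
cat         O        E   (O−E)²/E
0          39    36.12      0.230
1          29    21.93      2.279
2           6    19.35      9.210
3          17    16.77      0.003
4          38    34.83      0.289
Sum = 12.01

12.01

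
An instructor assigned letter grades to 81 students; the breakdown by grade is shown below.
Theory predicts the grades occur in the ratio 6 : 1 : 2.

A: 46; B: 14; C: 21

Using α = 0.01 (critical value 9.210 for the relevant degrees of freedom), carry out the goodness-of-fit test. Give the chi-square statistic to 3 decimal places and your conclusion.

Ratio total = 9. Expected counts: 81×6/9 = 54, 81×1/9 = 9, 81×2/9 = 18.
cat         O        E   (O−E)²/E
A          46       54     1.1852
B          14        9     2.7778
C          21       18     0.5000
Sum = 4.463
df = 2. Since 4.463 < 9.210, we do not reject H₀.

4.463; do not reject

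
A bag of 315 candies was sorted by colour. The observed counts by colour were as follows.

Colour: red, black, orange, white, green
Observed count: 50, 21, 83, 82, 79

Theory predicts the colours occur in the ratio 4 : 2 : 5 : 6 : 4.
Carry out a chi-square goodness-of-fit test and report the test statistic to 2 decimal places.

11.95

Ratio total = 21. Expected counts: 315×4/21 = 60, 315×2/21 = 30, 315×5/21 = 75, 315×6/21 = 90, 315×4/21 = 60.
red: (50 − 60)²/60 = 100/60 = 1.667
black: (21 − 30)²/30 = 81/30 = 2.700
orange: (83 − 75)²/75 = 64/75 = 0.853
white: (82 − 90)²/90 = 64/90 = 0.711
green: (79 − 60)²/60 = 361/60 = 6.017
Sum = 11.95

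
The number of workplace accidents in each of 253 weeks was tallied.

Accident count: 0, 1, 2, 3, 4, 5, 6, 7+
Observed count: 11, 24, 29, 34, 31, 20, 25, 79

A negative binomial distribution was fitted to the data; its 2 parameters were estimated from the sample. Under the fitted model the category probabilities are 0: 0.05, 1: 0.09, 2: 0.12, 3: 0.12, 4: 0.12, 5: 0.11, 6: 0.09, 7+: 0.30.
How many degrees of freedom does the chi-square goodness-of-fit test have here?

5

There are k = 8 categories and 2 parameters estimated from the data, so df = 8 − 1 − 2 = 5.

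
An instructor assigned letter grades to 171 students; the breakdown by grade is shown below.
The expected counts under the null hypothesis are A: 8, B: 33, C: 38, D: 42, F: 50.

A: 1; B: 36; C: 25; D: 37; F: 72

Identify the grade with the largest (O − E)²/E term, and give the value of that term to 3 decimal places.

cat         O        E   (O−E)²/E
A           1        8     6.1250
B          36       33     0.2727
C          25       38     4.4474
D          37       42     0.5952
F          72       50     9.6800
The largest term is for F: 9.680.

F, 9.680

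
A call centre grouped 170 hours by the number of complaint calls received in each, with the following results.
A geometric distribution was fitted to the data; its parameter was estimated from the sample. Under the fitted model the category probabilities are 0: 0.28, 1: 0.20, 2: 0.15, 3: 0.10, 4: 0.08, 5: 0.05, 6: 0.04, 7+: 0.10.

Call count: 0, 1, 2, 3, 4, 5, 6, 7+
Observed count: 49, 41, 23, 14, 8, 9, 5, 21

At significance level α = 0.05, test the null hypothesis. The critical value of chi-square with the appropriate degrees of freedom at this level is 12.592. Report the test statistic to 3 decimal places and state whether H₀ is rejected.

6.010; do not reject

Expected counts E_i = n·p_i: 170×0.28 = 47.6, 170×0.20 = 34, 170×0.15 = 25.5, 170×0.10 = 17, 170×0.08 = 13.6, 170×0.05 = 8.5, 170×0.04 = 6.8, 170×0.10 = 17.
χ² = (49−47.6)²/47.6 + (41−34)²/34 + (23−25.5)²/25.5 + (14−17)²/17 + (8−13.6)²/13.6 + (9−8.5)²/8.5 + (5−6.8)²/6.8 + (21−17)²/17
   = 0.0412 + 1.4412 + 0.2451 + 0.5294 + 2.3059 + 0.0294 + 0.4765 + 0.9412
Sum = 6.010
df = 6. Since 6.010 < 12.592, we do not reject H₀.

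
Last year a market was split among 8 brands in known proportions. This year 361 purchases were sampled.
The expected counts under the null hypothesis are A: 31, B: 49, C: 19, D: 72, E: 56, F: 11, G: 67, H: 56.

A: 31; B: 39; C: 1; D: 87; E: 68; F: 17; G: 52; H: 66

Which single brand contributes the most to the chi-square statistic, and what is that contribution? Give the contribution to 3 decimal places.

A: (31 − 31)²/31 = 0/31 = 0.0000
B: (39 − 49)²/49 = 100/49 = 2.0408
C: (1 − 19)²/19 = 324/19 = 17.0526
D: (87 − 72)²/72 = 225/72 = 3.1250
E: (68 − 56)²/56 = 144/56 = 2.5714
F: (17 − 11)²/11 = 36/11 = 3.2727
G: (52 − 67)²/67 = 225/67 = 3.3582
H: (66 − 56)²/56 = 100/56 = 1.7857
The largest term is for C: 17.053.

C, 17.053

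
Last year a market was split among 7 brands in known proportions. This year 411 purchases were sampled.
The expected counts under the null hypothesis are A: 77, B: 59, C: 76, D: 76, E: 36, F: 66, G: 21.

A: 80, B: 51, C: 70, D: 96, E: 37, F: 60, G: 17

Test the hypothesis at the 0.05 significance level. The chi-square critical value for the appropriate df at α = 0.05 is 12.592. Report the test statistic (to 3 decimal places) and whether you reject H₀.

8.274; do not reject

cat         O        E   (O−E)²/E
A          80       77     0.1169
B          51       59     1.0847
C          70       76     0.4737
D          96       76     5.2632
E          37       36     0.0278
F          60       66     0.5455
G          17       21     0.7619
Sum = 8.274
df = 6. Since 8.274 < 12.592, we do not reject H₀.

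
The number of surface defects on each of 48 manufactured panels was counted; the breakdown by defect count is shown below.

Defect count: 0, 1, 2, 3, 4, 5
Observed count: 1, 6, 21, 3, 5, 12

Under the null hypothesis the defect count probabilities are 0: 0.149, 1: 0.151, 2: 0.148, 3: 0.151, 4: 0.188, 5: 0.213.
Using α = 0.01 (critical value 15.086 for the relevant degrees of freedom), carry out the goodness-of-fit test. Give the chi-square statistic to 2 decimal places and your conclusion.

37.28; reject

Expected counts E_i = n·p_i: 48×0.149 = 7.152, 48×0.151 = 7.248, 48×0.148 = 7.104, 48×0.151 = 7.248, 48×0.188 = 9.024, 48×0.213 = 10.224.
χ² = (1−7.152)²/7.152 + (6−7.248)²/7.248 + (21−7.104)²/7.104 + (3−7.248)²/7.248 + (5−9.024)²/9.024 + (12−10.224)²/10.224
   = 5.292 + 0.215 + 27.182 + 2.490 + 1.794 + 0.309
Sum = 37.28
df = 5. Since 37.28 > 15.086, we reject H₀.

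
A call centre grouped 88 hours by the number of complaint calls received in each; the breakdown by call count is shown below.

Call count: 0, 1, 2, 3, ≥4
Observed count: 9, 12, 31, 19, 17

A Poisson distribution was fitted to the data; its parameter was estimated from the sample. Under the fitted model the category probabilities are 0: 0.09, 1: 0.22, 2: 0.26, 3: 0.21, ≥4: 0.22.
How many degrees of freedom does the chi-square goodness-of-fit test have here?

There are k = 5 categories and 1 parameter estimated from the data, so df = 5 − 1 − 1 = 3.

3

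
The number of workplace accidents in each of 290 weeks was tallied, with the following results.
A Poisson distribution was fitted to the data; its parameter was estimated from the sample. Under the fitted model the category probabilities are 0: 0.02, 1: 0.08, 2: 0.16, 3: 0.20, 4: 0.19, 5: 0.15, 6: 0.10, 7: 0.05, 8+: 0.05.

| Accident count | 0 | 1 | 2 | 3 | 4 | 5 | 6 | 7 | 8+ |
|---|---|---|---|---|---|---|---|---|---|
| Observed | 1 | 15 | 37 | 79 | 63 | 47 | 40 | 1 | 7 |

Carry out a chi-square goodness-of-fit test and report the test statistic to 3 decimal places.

Expected counts E_i = n·p_i: 290×0.02 = 5.8, 290×0.08 = 23.2, 290×0.16 = 46.4, 290×0.20 = 58, 290×0.19 = 55.1, 290×0.15 = 43.5, 290×0.10 = 29, 290×0.05 = 14.5, 290×0.05 = 14.5.
χ² = (1−5.8)²/5.8 + (15−23.2)²/23.2 + (37−46.4)²/46.4 + (79−58)²/58 + (63−55.1)²/55.1 + (47−43.5)²/43.5 + (40−29)²/29 + (1−14.5)²/14.5 + (7−14.5)²/14.5
   = 3.9724 + 2.8983 + 1.9043 + 7.6034 + 1.1327 + 0.2816 + 4.1724 + 12.5690 + 3.8793
Sum = 38.413

38.413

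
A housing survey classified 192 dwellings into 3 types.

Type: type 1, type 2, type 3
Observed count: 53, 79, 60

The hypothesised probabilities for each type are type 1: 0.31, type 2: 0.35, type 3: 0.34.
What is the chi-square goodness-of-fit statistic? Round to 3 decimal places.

Expected counts E_i = n·p_i: 192×0.31 = 59.52, 192×0.35 = 67.2, 192×0.34 = 65.28.
type 1: (53 − 59.52)²/59.52 = 42.5104/59.52 = 0.7142
type 2: (79 − 67.2)²/67.2 = 139.24/67.2 = 2.0720
type 3: (60 − 65.28)²/65.28 = 27.8784/65.28 = 0.4271
Sum = 3.213

3.213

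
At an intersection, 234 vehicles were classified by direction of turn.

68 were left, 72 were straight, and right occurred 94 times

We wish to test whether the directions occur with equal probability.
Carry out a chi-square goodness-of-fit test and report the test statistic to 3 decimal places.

Under H₀ each category has probability 1/3, so each expected count is 234/3 = 78.
χ² = (68−78)²/78 + (72−78)²/78 + (94−78)²/78
   = 1.2821 + 0.4615 + 3.2821
Sum = 5.026

5.026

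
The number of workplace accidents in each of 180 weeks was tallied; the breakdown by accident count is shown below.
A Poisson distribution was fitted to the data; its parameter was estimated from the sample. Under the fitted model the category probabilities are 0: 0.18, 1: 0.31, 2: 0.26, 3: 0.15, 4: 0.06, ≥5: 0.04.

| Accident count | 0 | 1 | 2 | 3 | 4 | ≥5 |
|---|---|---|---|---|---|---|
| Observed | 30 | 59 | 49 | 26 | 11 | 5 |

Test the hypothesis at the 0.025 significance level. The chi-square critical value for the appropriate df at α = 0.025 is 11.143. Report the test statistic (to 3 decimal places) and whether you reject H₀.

1.178; do not reject

Expected counts E_i = n·p_i: 180×0.18 = 32.4, 180×0.31 = 55.8, 180×0.26 = 46.8, 180×0.15 = 27, 180×0.06 = 10.8, 180×0.04 = 7.2.
0: (30 − 32.4)²/32.4 = 5.76/32.4 = 0.1778
1: (59 − 55.8)²/55.8 = 10.24/55.8 = 0.1835
2: (49 − 46.8)²/46.8 = 4.84/46.8 = 0.1034
3: (26 − 27)²/27 = 1/27 = 0.0370
4: (11 − 10.8)²/10.8 = 0.04/10.8 = 0.0037
≥5: (5 − 7.2)²/7.2 = 4.84/7.2 = 0.6722
Sum = 1.178
df = 4. Since 1.178 < 11.143, we do not reject H₀.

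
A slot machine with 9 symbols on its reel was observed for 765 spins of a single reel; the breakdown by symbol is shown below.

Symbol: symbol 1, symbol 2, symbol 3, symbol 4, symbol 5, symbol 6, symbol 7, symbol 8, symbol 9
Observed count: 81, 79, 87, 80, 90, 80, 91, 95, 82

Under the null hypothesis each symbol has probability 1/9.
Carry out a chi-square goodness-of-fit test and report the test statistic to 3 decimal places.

3.247

Under H₀ each category has probability 1/9, so each expected count is 765/9 = 85.
χ² = (81−85)²/85 + (79−85)²/85 + (87−85)²/85 + (80−85)²/85 + (90−85)²/85 + (80−85)²/85 + (91−85)²/85 + (95−85)²/85 + (82−85)²/85
   = 0.1882 + 0.4235 + 0.0471 + 0.2941 + 0.2941 + 0.2941 + 0.4235 + 1.1765 + 0.1059
Sum = 3.247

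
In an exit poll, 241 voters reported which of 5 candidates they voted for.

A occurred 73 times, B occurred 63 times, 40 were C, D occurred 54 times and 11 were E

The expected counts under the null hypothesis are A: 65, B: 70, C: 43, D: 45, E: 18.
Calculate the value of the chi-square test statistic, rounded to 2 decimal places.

A: (73 − 65)²/65 = 64/65 = 0.985
B: (63 − 70)²/70 = 49/70 = 0.700
C: (40 − 43)²/43 = 9/43 = 0.209
D: (54 − 45)²/45 = 81/45 = 1.800
E: (11 − 18)²/18 = 49/18 = 2.722
Sum = 6.42

6.42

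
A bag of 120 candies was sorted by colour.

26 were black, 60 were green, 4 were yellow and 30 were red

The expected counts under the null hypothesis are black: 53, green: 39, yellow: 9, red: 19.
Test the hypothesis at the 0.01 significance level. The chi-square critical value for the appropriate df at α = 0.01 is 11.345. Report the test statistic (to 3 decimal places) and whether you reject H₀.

black: (26 − 53)²/53 = 729/53 = 13.7547
green: (60 − 39)²/39 = 441/39 = 11.3077
yellow: (4 − 9)²/9 = 25/9 = 2.7778
red: (30 − 19)²/19 = 121/19 = 6.3684
Sum = 34.209
df = 3. Since 34.209 > 11.345, we reject H₀.

34.209; reject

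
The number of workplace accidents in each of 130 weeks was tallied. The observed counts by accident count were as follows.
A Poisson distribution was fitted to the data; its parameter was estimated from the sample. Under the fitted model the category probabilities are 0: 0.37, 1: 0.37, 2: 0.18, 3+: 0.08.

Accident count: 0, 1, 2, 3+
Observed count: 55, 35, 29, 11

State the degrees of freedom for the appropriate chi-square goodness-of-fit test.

2

There are k = 4 categories and 1 parameter estimated from the data, so df = 4 − 1 − 1 = 2.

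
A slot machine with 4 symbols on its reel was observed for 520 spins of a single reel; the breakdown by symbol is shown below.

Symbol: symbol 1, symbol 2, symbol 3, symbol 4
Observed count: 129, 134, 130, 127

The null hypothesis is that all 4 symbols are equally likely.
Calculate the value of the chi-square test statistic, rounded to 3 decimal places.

0.200

Expected count for each of the 4 categories: 520/4 = 130.
symbol 1: (129 − 130)²/130 = 1/130 = 0.0077
symbol 2: (134 − 130)²/130 = 16/130 = 0.1231
symbol 3: (130 − 130)²/130 = 0/130 = 0.0000
symbol 4: (127 − 130)²/130 = 9/130 = 0.0692
Sum = 0.200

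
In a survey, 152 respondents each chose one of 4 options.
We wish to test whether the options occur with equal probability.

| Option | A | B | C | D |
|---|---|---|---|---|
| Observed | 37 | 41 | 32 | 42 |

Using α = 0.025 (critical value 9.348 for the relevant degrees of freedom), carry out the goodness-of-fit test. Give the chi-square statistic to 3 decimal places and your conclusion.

Under H₀ each category has probability 1/4, so each expected count is 152/4 = 38.
χ² = (37−38)²/38 + (41−38)²/38 + (32−38)²/38 + (42−38)²/38
   = 0.0263 + 0.2368 + 0.9474 + 0.4211
Sum = 1.632
df = 3. Since 1.632 < 9.348, we do not reject H₀.

1.632; do not reject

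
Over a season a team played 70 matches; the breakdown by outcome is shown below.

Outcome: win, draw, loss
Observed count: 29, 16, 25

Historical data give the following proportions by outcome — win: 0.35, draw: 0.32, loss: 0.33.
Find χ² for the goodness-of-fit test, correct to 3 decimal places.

Expected counts E_i = n·p_i: 70×0.35 = 24.5, 70×0.32 = 22.4, 70×0.33 = 23.1.
win: (29 − 24.5)²/24.5 = 20.25/24.5 = 0.8265
draw: (16 − 22.4)²/22.4 = 40.96/22.4 = 1.8286
loss: (25 − 23.1)²/23.1 = 3.61/23.1 = 0.1563
Sum = 2.811

2.811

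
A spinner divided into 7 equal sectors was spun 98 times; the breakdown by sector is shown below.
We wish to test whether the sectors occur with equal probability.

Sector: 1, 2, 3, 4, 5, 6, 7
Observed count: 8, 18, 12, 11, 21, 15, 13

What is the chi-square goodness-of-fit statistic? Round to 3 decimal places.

8.286

Expected count for each of the 7 categories: 98/7 = 14.
χ² = (8−14)²/14 + (18−14)²/14 + (12−14)²/14 + (11−14)²/14 + (21−14)²/14 + (15−14)²/14 + (13−14)²/14
   = 2.5714 + 1.1429 + 0.2857 + 0.6429 + 3.5000 + 0.0714 + 0.0714
Sum = 8.286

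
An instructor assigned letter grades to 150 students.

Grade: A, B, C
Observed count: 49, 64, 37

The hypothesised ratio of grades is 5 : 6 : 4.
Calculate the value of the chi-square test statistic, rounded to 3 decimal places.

Ratio total = 15. Expected counts: 150×5/15 = 50, 150×6/15 = 60, 150×4/15 = 40.
cat         O        E   (O−E)²/E
A          49       50     0.0200
B          64       60     0.2667
C          37       40     0.2250
Sum = 0.512

0.512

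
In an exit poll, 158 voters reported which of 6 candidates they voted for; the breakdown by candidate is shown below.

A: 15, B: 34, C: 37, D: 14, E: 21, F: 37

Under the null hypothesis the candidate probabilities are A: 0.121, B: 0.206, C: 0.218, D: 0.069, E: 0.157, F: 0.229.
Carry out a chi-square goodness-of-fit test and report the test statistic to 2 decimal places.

Expected counts E_i = n·p_i: 158×0.121 = 19.118, 158×0.206 = 32.548, 158×0.218 = 34.444, 158×0.069 = 10.902, 158×0.157 = 24.806, 158×0.229 = 36.182.
χ² = (15−19.118)²/19.118 + (34−32.548)²/32.548 + (37−34.444)²/34.444 + (14−10.902)²/10.902 + (21−24.806)²/24.806 + (37−36.182)²/36.182
   = 0.887 + 0.065 + 0.190 + 0.880 + 0.584 + 0.018
Sum = 2.62

2.62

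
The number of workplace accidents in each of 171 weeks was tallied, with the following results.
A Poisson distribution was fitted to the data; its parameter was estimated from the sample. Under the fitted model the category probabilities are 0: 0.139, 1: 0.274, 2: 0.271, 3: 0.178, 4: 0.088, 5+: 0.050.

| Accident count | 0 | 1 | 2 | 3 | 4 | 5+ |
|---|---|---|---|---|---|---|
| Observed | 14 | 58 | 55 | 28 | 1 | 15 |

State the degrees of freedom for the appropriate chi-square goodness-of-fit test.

4

There are k = 6 categories and 1 parameter estimated from the data, so df = 6 − 1 − 1 = 4.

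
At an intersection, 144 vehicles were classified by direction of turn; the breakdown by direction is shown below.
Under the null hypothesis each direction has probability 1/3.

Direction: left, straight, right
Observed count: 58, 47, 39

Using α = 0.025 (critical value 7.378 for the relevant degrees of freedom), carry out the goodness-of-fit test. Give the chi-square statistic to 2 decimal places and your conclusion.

Under H₀ each category has probability 1/3, so each expected count is 144/3 = 48.
χ² = (58−48)²/48 + (47−48)²/48 + (39−48)²/48
   = 2.083 + 0.021 + 1.688
Sum = 3.79
df = 2. Since 3.79 < 7.378, we do not reject H₀.

3.79; do not reject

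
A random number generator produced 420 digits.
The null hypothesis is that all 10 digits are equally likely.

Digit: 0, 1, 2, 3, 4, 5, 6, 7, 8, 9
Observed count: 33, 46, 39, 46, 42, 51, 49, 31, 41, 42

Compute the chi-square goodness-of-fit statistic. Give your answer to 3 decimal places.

Under H₀ each category has probability 1/10, so each expected count is 420/10 = 42.
cat         O        E   (O−E)²/E
0          33       42     1.9286
1          46       42     0.3810
2          39       42     0.2143
3          46       42     0.3810
4          42       42     0.0000
5          51       42     1.9286
6          49       42     1.1667
7          31       42     2.8810
8          41       42     0.0238
9          42       42     0.0000
Sum = 8.905

8.905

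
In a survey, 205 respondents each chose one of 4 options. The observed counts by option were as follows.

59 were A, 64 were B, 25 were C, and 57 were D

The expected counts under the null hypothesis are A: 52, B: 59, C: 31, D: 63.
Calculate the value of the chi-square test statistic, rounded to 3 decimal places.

3.099

A: (59 − 52)²/52 = 49/52 = 0.9423
B: (64 − 59)²/59 = 25/59 = 0.4237
C: (25 − 31)²/31 = 36/31 = 1.1613
D: (57 − 63)²/63 = 36/63 = 0.5714
Sum = 3.099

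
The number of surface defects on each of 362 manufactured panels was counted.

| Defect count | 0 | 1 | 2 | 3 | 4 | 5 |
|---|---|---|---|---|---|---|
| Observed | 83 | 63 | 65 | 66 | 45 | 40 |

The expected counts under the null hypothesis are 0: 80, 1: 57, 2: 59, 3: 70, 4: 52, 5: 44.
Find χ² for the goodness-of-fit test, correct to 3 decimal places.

cat         O        E   (O−E)²/E
0          83       80     0.1125
1          63       57     0.6316
2          65       59     0.6102
3          66       70     0.2286
4          45       52     0.9423
5          40       44     0.3636
Sum = 2.889

2.889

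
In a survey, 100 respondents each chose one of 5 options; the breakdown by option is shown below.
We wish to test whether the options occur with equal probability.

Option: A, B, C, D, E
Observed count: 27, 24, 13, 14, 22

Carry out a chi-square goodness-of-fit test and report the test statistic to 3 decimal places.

Under H₀ each category has probability 1/5, so each expected count is 100/5 = 20.
χ² = (27−20)²/20 + (24−20)²/20 + (13−20)²/20 + (14−20)²/20 + (22−20)²/20
   = 2.4500 + 0.8000 + 2.4500 + 1.8000 + 0.2000
Sum = 7.700

7.700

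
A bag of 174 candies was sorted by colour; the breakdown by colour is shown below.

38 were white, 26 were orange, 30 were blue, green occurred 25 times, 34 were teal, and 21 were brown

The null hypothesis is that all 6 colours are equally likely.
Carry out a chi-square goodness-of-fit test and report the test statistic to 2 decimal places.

Expected count for each of the 6 categories: 174/6 = 29.
cat         O        E   (O−E)²/E
white      38       29      2.793
orange     26       29      0.310
blue       30       29      0.034
green      25       29      0.552
teal       34       29      0.862
brown      21       29      2.207
Sum = 6.76

6.76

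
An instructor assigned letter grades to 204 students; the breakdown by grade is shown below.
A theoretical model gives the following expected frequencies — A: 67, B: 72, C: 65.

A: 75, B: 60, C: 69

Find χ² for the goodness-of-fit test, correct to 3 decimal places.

3.201

χ² = (75−67)²/67 + (60−72)²/72 + (69−65)²/65
   = 0.9552 + 2.0000 + 0.2462
Sum = 3.201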